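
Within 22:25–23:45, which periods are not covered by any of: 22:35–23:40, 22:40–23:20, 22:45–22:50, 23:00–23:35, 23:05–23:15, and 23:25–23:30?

22:25-22:35, 23:40-23:45

The merged coverage is 22:35-23:40.
Gaps within 22:25-23:45: 22:25-22:35, 23:40-23:45.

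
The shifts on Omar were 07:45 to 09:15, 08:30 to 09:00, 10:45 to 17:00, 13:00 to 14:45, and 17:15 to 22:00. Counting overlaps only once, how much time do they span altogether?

Merged: 07:45–09:15, 10:45–17:00, 17:15–22:00.
Lengths: 1 h 30 min + 6 h 15 min + 4 h 45 min = 12 h 30 min.

12 h 30 min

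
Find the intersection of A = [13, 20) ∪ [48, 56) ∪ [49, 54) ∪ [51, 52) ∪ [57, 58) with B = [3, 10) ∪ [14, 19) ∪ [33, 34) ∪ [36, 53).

[14, 19) ∪ [48, 53)

First set merges to [13, 20), [48, 56), [57, 58).
[13, 20) ∩ B → [14, 19).
[48, 56) ∩ B → [48, 53).
[57, 58) meets no B interval.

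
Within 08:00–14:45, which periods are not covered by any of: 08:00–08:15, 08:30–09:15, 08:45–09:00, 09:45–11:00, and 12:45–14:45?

08:15-08:30, 09:15-09:45, 11:00-12:45

The merged coverage is 08:00-08:15, 08:30-09:15, 09:45-11:00, 12:45-14:45.
Gaps within 08:00-14:45: 08:15-08:30, 09:15-09:45, 11:00-12:45.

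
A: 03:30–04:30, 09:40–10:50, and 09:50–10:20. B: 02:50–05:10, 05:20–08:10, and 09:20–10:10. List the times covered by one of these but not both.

02:50-03:30, 04:30-05:10, 05:20-08:10, 09:20-09:40, 10:10-10:50

Merge the first list: 03:30-04:30, 09:40-10:50.
A but not B: 10:10-10:50.
B but not A: 02:50-03:30, 04:30-05:10, 05:20-08:10, 09:20-09:40.
Combining gives A △ B.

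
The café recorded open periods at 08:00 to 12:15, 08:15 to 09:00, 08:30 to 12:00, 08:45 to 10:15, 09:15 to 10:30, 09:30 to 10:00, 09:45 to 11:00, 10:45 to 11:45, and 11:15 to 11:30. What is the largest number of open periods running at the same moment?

Walk the sorted start/end points keeping a running depth.
The depth first hits 6 at 09:45.

6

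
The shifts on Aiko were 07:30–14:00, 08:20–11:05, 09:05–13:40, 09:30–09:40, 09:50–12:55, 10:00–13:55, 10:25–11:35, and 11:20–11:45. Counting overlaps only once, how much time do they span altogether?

Merged: 07:30–14:00.
Length: 6 h 30 min.

6 h 30 min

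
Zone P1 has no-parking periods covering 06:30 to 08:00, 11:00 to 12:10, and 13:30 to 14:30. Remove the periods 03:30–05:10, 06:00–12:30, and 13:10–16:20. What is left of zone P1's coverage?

06:30–08:00 lies entirely inside B → drops out.
11:00–12:10 lies entirely inside B → drops out.
13:30–14:30 lies entirely inside B → drops out.

none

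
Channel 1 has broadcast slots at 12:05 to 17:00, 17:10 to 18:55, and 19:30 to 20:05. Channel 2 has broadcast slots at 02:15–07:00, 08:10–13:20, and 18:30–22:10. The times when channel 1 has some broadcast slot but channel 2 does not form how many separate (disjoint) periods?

2

A \ B = 13:20-17:00, 17:10-18:30.
That is 2 disjoint pieces.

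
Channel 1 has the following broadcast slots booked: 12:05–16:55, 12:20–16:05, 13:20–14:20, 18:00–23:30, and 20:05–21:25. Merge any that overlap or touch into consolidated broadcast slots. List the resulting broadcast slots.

12:20-16:05 overlaps/touches 12:05-16:55 → extend to 12:05-16:55.
13:20-14:20 overlaps/touches 12:05-16:55 → extend to 12:05-16:55.
18:00-23:30 is disjoint → start new block.
20:05-21:25 overlaps/touches 18:00-23:30 → extend to 18:00-23:30.

12:05-16:55, 18:00-23:30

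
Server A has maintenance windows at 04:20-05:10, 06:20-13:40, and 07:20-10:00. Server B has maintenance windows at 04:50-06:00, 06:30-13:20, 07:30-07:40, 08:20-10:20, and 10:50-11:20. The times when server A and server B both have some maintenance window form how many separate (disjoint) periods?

Merge the first list: 04:20–05:10, 06:20–13:40.
Merge the second list: 04:50–06:00, 06:30–13:20.
A ∩ B = 04:50–05:10, 06:30–13:20.
That is 2 disjoint pieces.

2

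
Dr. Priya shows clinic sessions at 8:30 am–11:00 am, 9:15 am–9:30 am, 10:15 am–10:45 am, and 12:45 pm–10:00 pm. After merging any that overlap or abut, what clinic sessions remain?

8:30 am–11:00 am, 12:45 pm–10:00 pm

9:15 am–9:30 am overlaps/touches 8:30 am–11:00 am → extend to 8:30 am–11:00 am.
10:15 am–10:45 am overlaps/touches 8:30 am–11:00 am → extend to 8:30 am–11:00 am.
12:45 pm–10:00 pm is disjoint → start new block.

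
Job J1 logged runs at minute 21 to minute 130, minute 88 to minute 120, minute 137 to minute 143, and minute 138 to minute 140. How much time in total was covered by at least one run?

115 minutes

Merged: minute 21 to minute 130, minute 137 to minute 143.
Lengths: 109 minutes + 6 minutes = 115 minutes.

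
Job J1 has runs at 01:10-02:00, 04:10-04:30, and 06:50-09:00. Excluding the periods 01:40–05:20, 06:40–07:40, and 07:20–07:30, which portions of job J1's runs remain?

01:10–01:40, 07:40–09:00

Second set merges to 01:40–05:20, 06:40–07:40.
01:10–02:00 with B removed leaves 01:10–01:40.
04:10–04:30 lies entirely inside B → drops out.
06:50–09:00 with B removed leaves 07:40–09:00.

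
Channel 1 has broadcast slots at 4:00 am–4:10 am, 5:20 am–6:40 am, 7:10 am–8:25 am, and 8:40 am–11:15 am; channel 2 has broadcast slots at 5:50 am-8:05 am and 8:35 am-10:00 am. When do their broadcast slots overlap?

4:00 am–4:10 am: no overlap with the second set.
5:20 am–6:40 am meets the second set on 5:50 am–6:40 am.
7:10 am–8:25 am meets the second set on 7:10 am–8:05 am.
8:40 am–11:15 am meets the second set on 8:40 am–10:00 am.

5:50 am–6:40 am, 7:10 am–8:05 am, 8:40 am–10:00 am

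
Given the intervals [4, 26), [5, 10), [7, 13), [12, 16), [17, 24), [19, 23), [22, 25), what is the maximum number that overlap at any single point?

Walk the sorted start/end points keeping a running depth.
The depth first hits 4 at 22.

4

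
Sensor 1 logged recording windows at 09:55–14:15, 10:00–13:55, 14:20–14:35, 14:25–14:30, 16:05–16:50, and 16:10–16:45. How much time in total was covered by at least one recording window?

5 h 20 min

Merged: 09:55–14:15, 14:20–14:35, 16:05–16:50.
Lengths: 4 h 20 min + 15 min + 45 min = 5 h 20 min.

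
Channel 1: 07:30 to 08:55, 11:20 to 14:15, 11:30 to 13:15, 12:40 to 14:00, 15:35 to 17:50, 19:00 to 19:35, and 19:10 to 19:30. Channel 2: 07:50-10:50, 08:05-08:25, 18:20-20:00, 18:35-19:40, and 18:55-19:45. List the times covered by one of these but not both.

Merge the first list: 07:30-08:55, 11:20-14:15, 15:35-17:50, 19:00-19:35.
Merge the second list: 07:50-10:50, 18:20-20:00.
A \ B = 07:30-07:50, 11:20-14:15, 15:35-17:50.
B \ A = 08:55-10:50, 18:20-19:00, 19:35-20:00.
Union of the two gives the symmetric difference.

07:30-07:50, 08:55-10:50, 11:20-14:15, 15:35-17:50, 18:20-19:00, 19:35-20:00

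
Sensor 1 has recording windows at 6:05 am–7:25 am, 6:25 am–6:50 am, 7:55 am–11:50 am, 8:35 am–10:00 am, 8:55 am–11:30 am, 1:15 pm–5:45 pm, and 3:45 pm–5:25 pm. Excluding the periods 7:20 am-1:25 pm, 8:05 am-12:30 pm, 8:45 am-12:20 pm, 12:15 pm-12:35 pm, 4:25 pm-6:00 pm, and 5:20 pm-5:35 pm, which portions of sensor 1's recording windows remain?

6:05 am–7:20 am, 1:25 pm–4:25 pm

Merge the first list: 6:05 am–7:25 am, 7:55 am–11:50 am, 1:15 pm–5:45 pm.
Merge the second list: 7:20 am–1:25 pm, 4:25 pm–6:00 pm.
6:05 am–7:25 am minus B → 6:05 am–7:20 am.
7:55 am–11:50 am: fully covered by B → removed.
1:15 pm–5:45 pm minus B → 1:25 pm–4:25 pm.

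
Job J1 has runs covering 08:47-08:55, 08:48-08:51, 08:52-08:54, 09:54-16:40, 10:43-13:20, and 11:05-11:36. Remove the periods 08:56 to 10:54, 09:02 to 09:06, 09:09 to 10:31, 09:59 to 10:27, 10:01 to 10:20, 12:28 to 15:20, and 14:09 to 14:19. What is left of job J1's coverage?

First set merges to 08:47–08:55, 09:54–16:40.
Second set merges to 08:56–10:54, 12:28–15:20.
08:47–08:55 is untouched.
09:54–16:40 with B removed leaves 10:54–12:28, 15:20–16:40.

08:47–08:55, 10:54–12:28, 15:20–16:40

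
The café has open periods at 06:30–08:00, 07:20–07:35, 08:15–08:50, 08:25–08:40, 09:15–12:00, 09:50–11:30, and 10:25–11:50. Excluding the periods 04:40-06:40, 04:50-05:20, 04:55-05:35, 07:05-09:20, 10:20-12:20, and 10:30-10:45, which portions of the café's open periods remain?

06:40–07:05, 09:20–10:20

A, merged: 06:30–08:00, 08:15–08:50, 09:15–12:00.
B, merged: 04:40–06:40, 07:05–09:20, 10:20–12:20.
06:30–08:00 with B removed leaves 06:40–07:05.
08:15–08:50 lies entirely inside B → drops out.
09:15–12:00 with B removed leaves 09:20–10:20.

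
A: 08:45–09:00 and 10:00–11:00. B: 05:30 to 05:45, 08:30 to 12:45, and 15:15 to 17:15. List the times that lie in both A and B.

08:45–09:00, 10:00–11:00

08:45–09:00 overlaps B on 08:45–09:00.
10:00–11:00 overlaps B on 10:00–11:00.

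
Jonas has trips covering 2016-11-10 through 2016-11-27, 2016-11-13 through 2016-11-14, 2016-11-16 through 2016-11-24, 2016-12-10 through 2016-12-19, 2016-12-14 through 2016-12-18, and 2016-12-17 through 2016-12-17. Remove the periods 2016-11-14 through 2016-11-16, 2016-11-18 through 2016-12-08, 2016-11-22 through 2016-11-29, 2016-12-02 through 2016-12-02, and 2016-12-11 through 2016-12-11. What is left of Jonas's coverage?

2016-11-10 through 2016-11-13, 2016-11-17 through 2016-11-17, 2016-12-10 through 2016-12-10, 2016-12-12 through 2016-12-19

A, merged: 2016-11-10 through 2016-11-27, 2016-12-10 through 2016-12-19.
B, merged: 2016-11-14 through 2016-11-16, 2016-11-18 through 2016-12-08, 2016-12-11 through 2016-12-11.
2016-11-10 through 2016-11-27 \ B = 2016-11-10 through 2016-11-13, 2016-11-17 through 2016-11-17.
2016-12-10 through 2016-12-19 \ B = 2016-12-10 through 2016-12-10, 2016-12-12 through 2016-12-19.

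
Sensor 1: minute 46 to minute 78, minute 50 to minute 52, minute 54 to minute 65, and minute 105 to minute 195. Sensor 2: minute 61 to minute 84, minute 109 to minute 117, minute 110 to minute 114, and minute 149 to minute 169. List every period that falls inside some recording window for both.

First set merges to minute 46 to minute 78, minute 105 to minute 195.
Second set merges to minute 61 to minute 84, minute 109 to minute 117, minute 149 to minute 169.
minute 46 to minute 78 ∩ B → minute 61 to minute 78.
minute 105 to minute 195 ∩ B → minute 109 to minute 117, minute 149 to minute 169.

minute 61 to minute 78, minute 109 to minute 117, minute 149 to minute 169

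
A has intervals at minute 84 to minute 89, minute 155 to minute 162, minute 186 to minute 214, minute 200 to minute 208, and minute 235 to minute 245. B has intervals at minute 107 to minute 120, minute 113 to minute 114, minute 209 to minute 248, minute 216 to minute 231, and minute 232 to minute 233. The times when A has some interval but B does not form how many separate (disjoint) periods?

3

Merge the first list: minute 84 to minute 89, minute 155 to minute 162, minute 186 to minute 214, minute 235 to minute 245.
Merge the second list: minute 107 to minute 120, minute 209 to minute 248.
A \ B = minute 84 to minute 89, minute 155 to minute 162, minute 186 to minute 209.
That is 3 disjoint pieces.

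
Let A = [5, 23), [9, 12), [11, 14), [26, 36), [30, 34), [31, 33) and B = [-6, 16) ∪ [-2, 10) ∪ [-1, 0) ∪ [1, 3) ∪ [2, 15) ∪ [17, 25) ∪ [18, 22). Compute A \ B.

First set merges to [5, 23), [26, 36).
Second set merges to [-6, 16), [17, 25).
[5, 23) with B removed leaves [16, 17).
[26, 36) is untouched.

[16, 17) ∪ [26, 36)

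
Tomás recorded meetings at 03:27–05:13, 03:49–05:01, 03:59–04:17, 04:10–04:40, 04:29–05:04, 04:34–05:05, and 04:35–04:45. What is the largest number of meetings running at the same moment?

At 04:35, 6 of the intervals are simultaneously active.
No point has more.

6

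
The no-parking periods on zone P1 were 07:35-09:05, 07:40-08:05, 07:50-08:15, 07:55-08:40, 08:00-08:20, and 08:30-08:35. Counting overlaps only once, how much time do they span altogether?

1 h 30 min

Merged: 07:35–09:05.
Length: 1 h 30 min.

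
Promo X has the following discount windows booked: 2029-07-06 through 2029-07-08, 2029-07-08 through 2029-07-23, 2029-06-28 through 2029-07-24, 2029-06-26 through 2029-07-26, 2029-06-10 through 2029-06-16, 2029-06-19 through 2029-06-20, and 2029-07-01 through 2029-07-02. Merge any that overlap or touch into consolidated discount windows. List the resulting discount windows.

Sort by start: 2029-06-10 through 2029-06-16, 2029-06-19 through 2029-06-20, 2029-06-26 through 2029-07-26, 2029-06-28 through 2029-07-24, 2029-07-01 through 2029-07-02, 2029-07-06 through 2029-07-08, 2029-07-08 through 2029-07-23.
2029-06-19 through 2029-06-20 is disjoint → start new block.
2029-06-26 through 2029-07-26 is disjoint → start new block.
2029-06-28 through 2029-07-24 overlaps/touches 2029-06-26 through 2029-07-26 → extend to 2029-06-26 through 2029-07-26.
2029-07-01 through 2029-07-02 overlaps/touches 2029-06-26 through 2029-07-26 → extend to 2029-06-26 through 2029-07-26.
2029-07-06 through 2029-07-08 overlaps/touches 2029-06-26 through 2029-07-26 → extend to 2029-06-26 through 2029-07-26.
2029-07-08 through 2029-07-23 overlaps/touches 2029-06-26 through 2029-07-26 → extend to 2029-06-26 through 2029-07-26.

2029-06-10 through 2029-06-16, 2029-06-19 through 2029-06-20, 2029-06-26 through 2029-07-26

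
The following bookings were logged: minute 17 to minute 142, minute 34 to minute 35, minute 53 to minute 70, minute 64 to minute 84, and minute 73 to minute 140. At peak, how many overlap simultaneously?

3

At minute 64, 3 of the intervals are simultaneously active.
No point has more.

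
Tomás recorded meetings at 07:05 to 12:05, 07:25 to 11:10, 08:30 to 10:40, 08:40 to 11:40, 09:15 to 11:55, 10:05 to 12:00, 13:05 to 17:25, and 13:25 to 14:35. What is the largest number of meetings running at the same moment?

6

At 10:05, 6 of the intervals are simultaneously active.
No point has more.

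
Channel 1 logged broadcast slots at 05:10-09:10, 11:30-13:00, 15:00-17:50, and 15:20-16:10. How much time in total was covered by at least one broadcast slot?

Merged: 05:10-09:10, 11:30-13:00, 15:00-17:50.
Lengths: 4 h + 1 h 30 min + 2 h 50 min = 8 h 20 min.

8 h 20 min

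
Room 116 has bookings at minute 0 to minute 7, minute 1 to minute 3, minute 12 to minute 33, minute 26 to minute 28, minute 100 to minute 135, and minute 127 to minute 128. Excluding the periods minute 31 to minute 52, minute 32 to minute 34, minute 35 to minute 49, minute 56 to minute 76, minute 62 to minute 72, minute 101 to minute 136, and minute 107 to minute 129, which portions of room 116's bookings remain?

A, merged: minute 0 to minute 7, minute 12 to minute 33, minute 100 to minute 135.
B, merged: minute 31 to minute 52, minute 56 to minute 76, minute 101 to minute 136.
minute 0 to minute 7: no B overlap → unchanged.
minute 12 to minute 33 minus B → minute 12 to minute 31.
minute 100 to minute 135 minus B → minute 100 to minute 101.

minute 0 to minute 7, minute 12 to minute 31, minute 100 to minute 101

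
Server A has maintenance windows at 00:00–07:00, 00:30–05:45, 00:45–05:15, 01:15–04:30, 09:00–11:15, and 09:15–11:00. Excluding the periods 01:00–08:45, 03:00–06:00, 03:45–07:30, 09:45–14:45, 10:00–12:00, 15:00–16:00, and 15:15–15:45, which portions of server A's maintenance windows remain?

00:00–01:00, 09:00–09:45

A, merged: 00:00–07:00, 09:00–11:15.
B, merged: 01:00–08:45, 09:45–14:45, 15:00–16:00.
00:00–07:00 \ B = 00:00–01:00.
09:00–11:15 \ B = 09:00–09:45.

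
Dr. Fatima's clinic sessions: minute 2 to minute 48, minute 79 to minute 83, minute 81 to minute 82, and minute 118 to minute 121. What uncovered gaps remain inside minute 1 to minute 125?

minute 1 to minute 2, minute 48 to minute 79, minute 83 to minute 118, minute 121 to minute 125

The merged coverage is minute 2 to minute 48, minute 79 to minute 83, minute 118 to minute 121.
Gaps within minute 1 to minute 125: minute 1 to minute 2, minute 48 to minute 79, minute 83 to minute 118, minute 121 to minute 125.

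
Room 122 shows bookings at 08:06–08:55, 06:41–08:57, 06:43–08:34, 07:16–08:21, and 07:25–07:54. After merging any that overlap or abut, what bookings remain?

Sort by start: 06:41–08:57, 06:43–08:34, 07:16–08:21, 07:25–07:54, 08:06–08:55.
06:43–08:34 overlaps/touches 06:41–08:57 → extend to 06:41–08:57.
07:16–08:21 overlaps/touches 06:41–08:57 → extend to 06:41–08:57.
07:25–07:54 overlaps/touches 06:41–08:57 → extend to 06:41–08:57.
08:06–08:55 overlaps/touches 06:41–08:57 → extend to 06:41–08:57.

06:41–08:57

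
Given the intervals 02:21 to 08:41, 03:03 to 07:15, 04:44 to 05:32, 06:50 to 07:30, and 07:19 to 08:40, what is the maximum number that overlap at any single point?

Walk the sorted start/end points keeping a running depth.
The depth first hits 3 at 04:44.

3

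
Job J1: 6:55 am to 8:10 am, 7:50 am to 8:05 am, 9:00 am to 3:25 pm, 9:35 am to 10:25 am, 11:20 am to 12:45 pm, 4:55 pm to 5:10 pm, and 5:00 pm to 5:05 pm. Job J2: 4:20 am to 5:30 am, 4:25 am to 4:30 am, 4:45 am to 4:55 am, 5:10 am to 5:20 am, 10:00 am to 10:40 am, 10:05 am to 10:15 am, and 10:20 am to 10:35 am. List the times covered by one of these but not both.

A, merged: 6:55 am-8:10 am, 9:00 am-3:25 pm, 4:55 pm-5:10 pm.
B, merged: 4:20 am-5:30 am, 10:00 am-10:40 am.
A \ B = 6:55 am-8:10 am, 9:00 am-10:00 am, 10:40 am-3:25 pm, 4:55 pm-5:10 pm.
B \ A = 4:20 am-5:30 am.
Union of the two gives the symmetric difference.

4:20 am-5:30 am, 6:55 am-8:10 am, 9:00 am-10:00 am, 10:40 am-3:25 pm, 4:55 pm-5:10 pm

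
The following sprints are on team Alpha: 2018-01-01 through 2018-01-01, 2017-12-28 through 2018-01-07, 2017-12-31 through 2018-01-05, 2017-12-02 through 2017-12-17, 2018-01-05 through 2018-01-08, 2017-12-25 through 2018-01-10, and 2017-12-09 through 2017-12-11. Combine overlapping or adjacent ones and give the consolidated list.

2017-12-02 through 2017-12-17, 2017-12-25 through 2018-01-10

Sort by start: 2017-12-02 through 2017-12-17, 2017-12-09 through 2017-12-11, 2017-12-25 through 2018-01-10, 2017-12-28 through 2018-01-07, 2017-12-31 through 2018-01-05, 2018-01-01 through 2018-01-01, 2018-01-05 through 2018-01-08.
2017-12-09 through 2017-12-11 overlaps/touches 2017-12-02 through 2017-12-17 → extend to 2017-12-02 through 2017-12-17.
2017-12-25 through 2018-01-10 is disjoint → start new block.
2017-12-28 through 2018-01-07 overlaps/touches 2017-12-25 through 2018-01-10 → extend to 2017-12-25 through 2018-01-10.
2017-12-31 through 2018-01-05 overlaps/touches 2017-12-25 through 2018-01-10 → extend to 2017-12-25 through 2018-01-10.
2018-01-01 through 2018-01-01 overlaps/touches 2017-12-25 through 2018-01-10 → extend to 2017-12-25 through 2018-01-10.
2018-01-05 through 2018-01-08 overlaps/touches 2017-12-25 through 2018-01-10 → extend to 2017-12-25 through 2018-01-10.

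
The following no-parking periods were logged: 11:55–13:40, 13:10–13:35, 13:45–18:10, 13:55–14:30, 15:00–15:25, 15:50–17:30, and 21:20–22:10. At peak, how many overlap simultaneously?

2

Sweep endpoints in order; track running count of active intervals.
Peak of 2 reached at 13:10.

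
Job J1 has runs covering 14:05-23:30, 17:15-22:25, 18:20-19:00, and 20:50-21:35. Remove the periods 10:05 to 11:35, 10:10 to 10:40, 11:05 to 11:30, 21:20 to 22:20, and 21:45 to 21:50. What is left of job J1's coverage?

A, merged: 14:05–23:30.
B, merged: 10:05–11:35, 21:20–22:20.
14:05–23:30 minus B → 14:05–21:20, 22:20–23:30.

14:05–21:20, 22:20–23:30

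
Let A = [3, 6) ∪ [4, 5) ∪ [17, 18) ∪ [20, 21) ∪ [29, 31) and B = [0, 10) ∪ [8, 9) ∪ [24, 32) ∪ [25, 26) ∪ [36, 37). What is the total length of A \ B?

2

Merge the first list: [3, 6), [17, 18), [20, 21), [29, 31).
Merge the second list: [0, 10), [24, 32), [36, 37).
A \ B = [17, 18), [20, 21).
Total: 1 + 1 = 2.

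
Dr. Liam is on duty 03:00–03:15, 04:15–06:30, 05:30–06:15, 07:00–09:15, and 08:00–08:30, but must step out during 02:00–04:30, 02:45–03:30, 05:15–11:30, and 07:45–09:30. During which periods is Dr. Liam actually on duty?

04:30–05:15

A, merged: 03:00–03:15, 04:15–06:30, 07:00–09:15.
B, merged: 02:00–04:30, 05:15–11:30.
03:00–03:15: fully covered by B → removed.
04:15–06:30 minus B → 04:30–05:15.
07:00–09:15: fully covered by B → removed.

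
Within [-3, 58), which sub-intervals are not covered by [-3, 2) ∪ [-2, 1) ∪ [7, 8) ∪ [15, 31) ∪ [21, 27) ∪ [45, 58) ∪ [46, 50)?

After merging, the occupied span is [-3, 2), [7, 8), [15, 31), [45, 58).
Gaps within [-3, 58): [2, 7), [8, 15), [31, 45).

[2, 7) ∪ [8, 15) ∪ [31, 45)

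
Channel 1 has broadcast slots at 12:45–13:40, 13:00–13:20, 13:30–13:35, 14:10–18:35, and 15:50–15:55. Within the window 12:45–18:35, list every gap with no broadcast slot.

Covered (merged): 12:45-13:40, 14:10-18:35.
Gaps within 12:45-18:35: 13:40-14:10.

13:40-14:10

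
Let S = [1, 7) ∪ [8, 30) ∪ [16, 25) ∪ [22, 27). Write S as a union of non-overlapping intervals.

[8, 30) is disjoint → start new block.
[16, 25) overlaps/touches [8, 30) → extend to [8, 30).
[22, 27) overlaps/touches [8, 30) → extend to [8, 30).

[1, 7) ∪ [8, 30)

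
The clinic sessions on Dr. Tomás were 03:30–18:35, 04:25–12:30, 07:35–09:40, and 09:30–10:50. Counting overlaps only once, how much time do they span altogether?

15 h 5 min

Merged: 03:30-18:35.
Length: 15 h 5 min.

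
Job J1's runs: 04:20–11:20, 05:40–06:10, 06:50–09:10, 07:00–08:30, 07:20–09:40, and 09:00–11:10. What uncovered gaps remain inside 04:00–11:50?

The merged coverage is 04:20-11:20.
Uncovered inside 04:00-11:50: 04:00-04:20, 11:20-11:50.

04:00-04:20, 11:20-11:50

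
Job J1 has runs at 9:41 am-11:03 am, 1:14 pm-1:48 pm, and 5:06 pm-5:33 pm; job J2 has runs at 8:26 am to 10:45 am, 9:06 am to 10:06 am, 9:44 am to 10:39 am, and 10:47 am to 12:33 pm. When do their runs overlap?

Second set merges to 8:26 am–10:45 am, 10:47 am–12:33 pm.
9:41 am–11:03 am ∩ B → 9:41 am–10:45 am, 10:47 am–11:03 am.
1:14 pm–1:48 pm meets no B interval.
5:06 pm–5:33 pm meets no B interval.

9:41 am–10:45 am, 10:47 am–11:03 am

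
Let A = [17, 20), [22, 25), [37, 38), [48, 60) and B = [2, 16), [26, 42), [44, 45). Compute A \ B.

[17, 20) ∪ [22, 25) ∪ [48, 60)

[17, 20) is untouched.
[22, 25) is untouched.
[37, 38) lies entirely inside B → drops out.
[48, 60) is untouched.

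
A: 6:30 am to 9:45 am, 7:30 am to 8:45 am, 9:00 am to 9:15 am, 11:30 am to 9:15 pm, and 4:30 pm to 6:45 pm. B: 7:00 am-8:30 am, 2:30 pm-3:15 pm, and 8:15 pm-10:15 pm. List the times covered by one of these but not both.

First set merges to 6:30 am-9:45 am, 11:30 am-9:15 pm.
Only in the first: 6:30 am-7:00 am, 8:30 am-9:45 am, 11:30 am-2:30 pm, 3:15 pm-8:15 pm.
Only in the second: 9:15 pm-10:15 pm.
Together these are the periods covered by exactly one.

6:30 am-7:00 am, 8:30 am-9:45 am, 11:30 am-2:30 pm, 3:15 pm-8:15 pm, 9:15 pm-10:15 pm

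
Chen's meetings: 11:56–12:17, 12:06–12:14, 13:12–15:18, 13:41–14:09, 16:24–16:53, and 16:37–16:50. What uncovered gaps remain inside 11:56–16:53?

12:17-13:12, 15:18-16:24

Covered (merged): 11:56-12:17, 13:12-15:18, 16:24-16:53.
Gaps within 11:56-16:53: 12:17-13:12, 15:18-16:24.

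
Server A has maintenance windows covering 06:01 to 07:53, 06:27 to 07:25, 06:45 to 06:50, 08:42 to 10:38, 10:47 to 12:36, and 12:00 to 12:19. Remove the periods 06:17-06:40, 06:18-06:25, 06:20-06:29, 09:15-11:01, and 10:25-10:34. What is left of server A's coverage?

06:01-06:17, 06:40-07:53, 08:42-09:15, 11:01-12:36

First set merges to 06:01-07:53, 08:42-10:38, 10:47-12:36.
Second set merges to 06:17-06:40, 09:15-11:01.
06:01-07:53 \ B = 06:01-06:17, 06:40-07:53.
08:42-10:38 \ B = 08:42-09:15.
10:47-12:36 \ B = 11:01-12:36.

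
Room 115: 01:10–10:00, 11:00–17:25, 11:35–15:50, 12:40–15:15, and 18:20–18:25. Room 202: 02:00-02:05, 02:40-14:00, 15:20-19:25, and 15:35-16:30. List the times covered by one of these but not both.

01:10-02:00, 02:05-02:40, 10:00-11:00, 14:00-15:20, 17:25-18:20, 18:25-19:25

First set merges to 01:10-10:00, 11:00-17:25, 18:20-18:25.
Second set merges to 02:00-02:05, 02:40-14:00, 15:20-19:25.
Only in the first: 01:10-02:00, 02:05-02:40, 14:00-15:20.
Only in the second: 10:00-11:00, 17:25-18:20, 18:25-19:25.
Together these are the periods covered by exactly one.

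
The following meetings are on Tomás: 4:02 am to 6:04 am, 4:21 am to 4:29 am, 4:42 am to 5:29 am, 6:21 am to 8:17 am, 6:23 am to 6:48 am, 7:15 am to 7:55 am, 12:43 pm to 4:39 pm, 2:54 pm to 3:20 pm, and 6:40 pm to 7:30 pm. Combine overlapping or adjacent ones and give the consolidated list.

4:02 am–6:04 am, 6:21 am–8:17 am, 12:43 pm–4:39 pm, 6:40 pm–7:30 pm

4:21 am–4:29 am overlaps/touches 4:02 am–6:04 am → extend to 4:02 am–6:04 am.
4:42 am–5:29 am overlaps/touches 4:02 am–6:04 am → extend to 4:02 am–6:04 am.
6:21 am–8:17 am is disjoint → start new block.
6:23 am–6:48 am overlaps/touches 6:21 am–8:17 am → extend to 6:21 am–8:17 am.
7:15 am–7:55 am overlaps/touches 6:21 am–8:17 am → extend to 6:21 am–8:17 am.
12:43 pm–4:39 pm is disjoint → start new block.
2:54 pm–3:20 pm overlaps/touches 12:43 pm–4:39 pm → extend to 12:43 pm–4:39 pm.
6:40 pm–7:30 pm is disjoint → start new block.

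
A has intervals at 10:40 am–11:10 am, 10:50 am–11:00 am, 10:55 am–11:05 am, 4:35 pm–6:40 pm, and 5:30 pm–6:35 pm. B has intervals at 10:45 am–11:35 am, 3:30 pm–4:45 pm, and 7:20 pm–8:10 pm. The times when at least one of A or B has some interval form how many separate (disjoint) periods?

3

First set merges to 10:40 am-11:10 am, 4:35 pm-6:40 pm.
A ∪ B = 10:40 am-11:35 am, 3:30 pm-6:40 pm, 7:20 pm-8:10 pm.
That is 3 disjoint pieces.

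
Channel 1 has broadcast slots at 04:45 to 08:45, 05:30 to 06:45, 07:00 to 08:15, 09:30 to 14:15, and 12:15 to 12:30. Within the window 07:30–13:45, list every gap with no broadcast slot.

Covered (merged): 04:45–08:45, 09:30–14:15.
Complement within 07:30–13:45: 08:45–09:30.

08:45–09:30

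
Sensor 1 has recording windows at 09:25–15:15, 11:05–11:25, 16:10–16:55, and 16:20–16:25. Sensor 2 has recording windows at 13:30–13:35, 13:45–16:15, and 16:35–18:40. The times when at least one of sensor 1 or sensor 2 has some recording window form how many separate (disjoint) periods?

First set merges to 09:25–15:15, 16:10–16:55.
A ∪ B = 09:25–18:40.
That is 1 disjoint piece.

1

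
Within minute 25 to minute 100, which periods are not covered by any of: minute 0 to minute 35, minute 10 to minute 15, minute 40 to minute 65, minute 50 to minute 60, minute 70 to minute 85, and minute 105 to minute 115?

minute 35 to minute 40, minute 65 to minute 70, minute 85 to minute 100

The merged coverage is minute 0 to minute 35, minute 40 to minute 65, minute 70 to minute 85, minute 105 to minute 115.
Gaps within minute 25 to minute 100: minute 35 to minute 40, minute 65 to minute 70, minute 85 to minute 100.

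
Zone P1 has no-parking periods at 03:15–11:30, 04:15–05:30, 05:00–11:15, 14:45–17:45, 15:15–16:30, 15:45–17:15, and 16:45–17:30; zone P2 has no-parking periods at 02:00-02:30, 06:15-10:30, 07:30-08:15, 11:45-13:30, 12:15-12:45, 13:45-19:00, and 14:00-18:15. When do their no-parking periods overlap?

06:15-10:30, 14:45-17:45

A, merged: 03:15-11:30, 14:45-17:45.
B, merged: 02:00-02:30, 06:15-10:30, 11:45-13:30, 13:45-19:00.
03:15-11:30 meets the second set on 06:15-10:30.
14:45-17:45 meets the second set on 14:45-17:45.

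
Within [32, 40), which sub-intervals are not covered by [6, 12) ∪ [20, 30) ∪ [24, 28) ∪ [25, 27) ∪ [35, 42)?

[32, 35)

The merged coverage is [6, 12), [20, 30), [35, 42).
Uncovered inside [32, 40): [32, 35).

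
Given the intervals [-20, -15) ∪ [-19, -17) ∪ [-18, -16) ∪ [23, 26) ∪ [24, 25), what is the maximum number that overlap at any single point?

At -18, 3 of the intervals are simultaneously active.
No point has more.

3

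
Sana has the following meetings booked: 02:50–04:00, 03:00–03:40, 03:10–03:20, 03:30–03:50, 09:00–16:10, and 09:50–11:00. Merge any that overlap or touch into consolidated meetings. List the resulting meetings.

03:00–03:40 overlaps/touches 02:50–04:00 → extend to 02:50–04:00.
03:10–03:20 overlaps/touches 02:50–04:00 → extend to 02:50–04:00.
03:30–03:50 overlaps/touches 02:50–04:00 → extend to 02:50–04:00.
09:00–16:10 is disjoint → start new block.
09:50–11:00 overlaps/touches 09:00–16:10 → extend to 09:00–16:10.

02:50–04:00, 09:00–16:10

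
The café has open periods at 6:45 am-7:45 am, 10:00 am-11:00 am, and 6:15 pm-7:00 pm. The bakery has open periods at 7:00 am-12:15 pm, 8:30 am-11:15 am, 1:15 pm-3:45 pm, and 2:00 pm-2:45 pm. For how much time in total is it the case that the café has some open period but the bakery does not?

1 h

Merge the second list: 7:00 am-12:15 pm, 1:15 pm-3:45 pm.
A \ B = 6:45 am-7:00 am, 6:15 pm-7:00 pm.
Total: 15 min + 45 min = 1 h.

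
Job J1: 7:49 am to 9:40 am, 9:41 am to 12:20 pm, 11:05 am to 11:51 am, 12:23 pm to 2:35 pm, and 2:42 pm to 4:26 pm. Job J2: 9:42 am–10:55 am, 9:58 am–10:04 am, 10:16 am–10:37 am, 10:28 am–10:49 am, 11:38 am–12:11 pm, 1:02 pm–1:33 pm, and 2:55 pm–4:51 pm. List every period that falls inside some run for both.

9:42 am-10:55 am, 11:38 am-12:11 pm, 1:02 pm-1:33 pm, 2:55 pm-4:26 pm

First set merges to 7:49 am-9:40 am, 9:41 am-12:20 pm, 12:23 pm-2:35 pm, 2:42 pm-4:26 pm.
Second set merges to 9:42 am-10:55 am, 11:38 am-12:11 pm, 1:02 pm-1:33 pm, 2:55 pm-4:51 pm.
7:49 am-9:40 am meets no B interval.
9:41 am-12:20 pm ∩ B → 9:42 am-10:55 am, 11:38 am-12:11 pm.
12:23 pm-2:35 pm ∩ B → 1:02 pm-1:33 pm.
2:42 pm-4:26 pm ∩ B → 2:55 pm-4:26 pm.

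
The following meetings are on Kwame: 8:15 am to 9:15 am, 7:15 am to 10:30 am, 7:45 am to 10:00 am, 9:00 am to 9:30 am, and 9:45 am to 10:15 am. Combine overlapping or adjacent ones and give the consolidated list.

7:15 am–10:30 am

Sort by start: 7:15 am–10:30 am, 7:45 am–10:00 am, 8:15 am–9:15 am, 9:00 am–9:30 am, 9:45 am–10:15 am.
7:45 am–10:00 am overlaps/touches 7:15 am–10:30 am → extend to 7:15 am–10:30 am.
8:15 am–9:15 am overlaps/touches 7:15 am–10:30 am → extend to 7:15 am–10:30 am.
9:00 am–9:30 am overlaps/touches 7:15 am–10:30 am → extend to 7:15 am–10:30 am.
9:45 am–10:15 am overlaps/touches 7:15 am–10:30 am → extend to 7:15 am–10:30 am.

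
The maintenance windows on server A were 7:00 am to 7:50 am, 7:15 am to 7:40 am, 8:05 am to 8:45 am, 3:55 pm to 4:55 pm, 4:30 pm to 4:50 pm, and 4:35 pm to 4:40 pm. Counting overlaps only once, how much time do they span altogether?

2 h 30 min

Merged: 7:00 am–7:50 am, 8:05 am–8:45 am, 3:55 pm–4:55 pm.
Lengths: 50 min + 40 min + 1 h = 2 h 30 min.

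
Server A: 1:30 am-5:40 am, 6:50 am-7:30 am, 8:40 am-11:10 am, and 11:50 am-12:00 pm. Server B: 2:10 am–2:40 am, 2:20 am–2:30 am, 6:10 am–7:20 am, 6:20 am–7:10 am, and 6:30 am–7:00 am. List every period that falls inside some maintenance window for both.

2:10 am-2:40 am, 6:50 am-7:20 am

Merge the second list: 2:10 am-2:40 am, 6:10 am-7:20 am.
1:30 am-5:40 am meets the second set on 2:10 am-2:40 am.
6:50 am-7:30 am meets the second set on 6:50 am-7:20 am.
8:40 am-11:10 am: no overlap with the second set.
11:50 am-12:00 pm: no overlap with the second set.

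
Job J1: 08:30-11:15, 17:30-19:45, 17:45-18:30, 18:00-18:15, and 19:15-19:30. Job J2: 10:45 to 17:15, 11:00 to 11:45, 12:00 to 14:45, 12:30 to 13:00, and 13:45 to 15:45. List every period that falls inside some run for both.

10:45–11:15

First set merges to 08:30–11:15, 17:30–19:45.
Second set merges to 10:45–17:15.
08:30–11:15 meets the second set on 10:45–11:15.
17:30–19:45: no overlap with the second set.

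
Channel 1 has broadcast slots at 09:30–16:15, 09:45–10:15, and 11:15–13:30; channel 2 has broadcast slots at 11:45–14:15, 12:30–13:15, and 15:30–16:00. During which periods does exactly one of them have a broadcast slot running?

09:30–11:45, 14:15–15:30, 16:00–16:15

A, merged: 09:30–16:15.
B, merged: 11:45–14:15, 15:30–16:00.
A but not B: 09:30–11:45, 14:15–15:30, 16:00–16:15.
B but not A: none.
Combining gives A △ B.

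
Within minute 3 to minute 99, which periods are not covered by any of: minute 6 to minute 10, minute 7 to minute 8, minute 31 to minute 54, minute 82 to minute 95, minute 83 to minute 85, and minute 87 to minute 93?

The merged coverage is minute 6 to minute 10, minute 31 to minute 54, minute 82 to minute 95.
Uncovered inside minute 3 to minute 99: minute 3 to minute 6, minute 10 to minute 31, minute 54 to minute 82, minute 95 to minute 99.

minute 3 to minute 6, minute 10 to minute 31, minute 54 to minute 82, minute 95 to minute 99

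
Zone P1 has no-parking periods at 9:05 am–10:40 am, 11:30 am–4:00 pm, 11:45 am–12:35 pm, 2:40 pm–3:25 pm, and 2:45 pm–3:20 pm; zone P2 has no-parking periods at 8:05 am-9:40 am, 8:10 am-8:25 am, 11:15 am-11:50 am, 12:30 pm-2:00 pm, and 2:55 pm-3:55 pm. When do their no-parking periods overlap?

Merge the first list: 9:05 am-10:40 am, 11:30 am-4:00 pm.
Merge the second list: 8:05 am-9:40 am, 11:15 am-11:50 am, 12:30 pm-2:00 pm, 2:55 pm-3:55 pm.
9:05 am-10:40 am meets the second set on 9:05 am-9:40 am.
11:30 am-4:00 pm meets the second set on 11:30 am-11:50 am, 12:30 pm-2:00 pm, 2:55 pm-3:55 pm.

9:05 am-9:40 am, 11:30 am-11:50 am, 12:30 pm-2:00 pm, 2:55 pm-3:55 pm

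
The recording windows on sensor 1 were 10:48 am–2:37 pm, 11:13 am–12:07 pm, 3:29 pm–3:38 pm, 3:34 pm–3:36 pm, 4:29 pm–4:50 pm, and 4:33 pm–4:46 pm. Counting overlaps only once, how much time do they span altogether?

Merged: 10:48 am–2:37 pm, 3:29 pm–3:38 pm, 4:29 pm–4:50 pm.
Lengths: 3 h 49 min + 9 min + 21 min = 4 h 19 min.

4 h 19 min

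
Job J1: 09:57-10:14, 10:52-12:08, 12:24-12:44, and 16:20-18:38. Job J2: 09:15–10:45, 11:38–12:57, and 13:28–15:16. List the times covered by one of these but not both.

09:15-09:57, 10:14-10:45, 10:52-11:38, 12:08-12:24, 12:44-12:57, 13:28-15:16, 16:20-18:38

A but not B: 10:52-11:38, 16:20-18:38.
B but not A: 09:15-09:57, 10:14-10:45, 12:08-12:24, 12:44-12:57, 13:28-15:16.
Combining gives A △ B.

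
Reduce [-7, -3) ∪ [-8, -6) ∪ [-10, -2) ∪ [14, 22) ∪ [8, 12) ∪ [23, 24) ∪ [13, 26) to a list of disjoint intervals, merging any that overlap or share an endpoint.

[-10, -2) ∪ [8, 12) ∪ [13, 26)

Sort by start: [-10, -2), [-8, -6), [-7, -3), [8, 12), [13, 26), [14, 22), [23, 24).
[-8, -6) overlaps/touches [-10, -2) → extend to [-10, -2).
[-7, -3) overlaps/touches [-10, -2) → extend to [-10, -2).
[8, 12) is disjoint → start new block.
[13, 26) is disjoint → start new block.
[14, 22) overlaps/touches [13, 26) → extend to [13, 26).
[23, 24) overlaps/touches [13, 26) → extend to [13, 26).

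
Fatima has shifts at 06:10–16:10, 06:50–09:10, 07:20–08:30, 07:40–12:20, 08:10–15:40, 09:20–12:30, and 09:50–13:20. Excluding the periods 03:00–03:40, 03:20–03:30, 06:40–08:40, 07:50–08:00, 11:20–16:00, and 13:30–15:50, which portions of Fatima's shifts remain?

First set merges to 06:10–16:10.
Second set merges to 03:00–03:40, 06:40–08:40, 11:20–16:00.
06:10–16:10 \ B = 06:10–06:40, 08:40–11:20, 16:00–16:10.

06:10–06:40, 08:40–11:20, 16:00–16:10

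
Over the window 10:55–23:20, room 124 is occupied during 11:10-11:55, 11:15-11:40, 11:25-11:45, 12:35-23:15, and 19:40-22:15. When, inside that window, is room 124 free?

Covered (merged): 11:10–11:55, 12:35–23:15.
Complement within 10:55–23:20: 10:55–11:10, 11:55–12:35, 23:15–23:20.

10:55–11:10, 11:55–12:35, 23:15–23:20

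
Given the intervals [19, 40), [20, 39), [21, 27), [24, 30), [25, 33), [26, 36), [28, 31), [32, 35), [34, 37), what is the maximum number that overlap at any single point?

6

Sweep endpoints in order; track running count of active intervals.
Peak of 6 reached at 26.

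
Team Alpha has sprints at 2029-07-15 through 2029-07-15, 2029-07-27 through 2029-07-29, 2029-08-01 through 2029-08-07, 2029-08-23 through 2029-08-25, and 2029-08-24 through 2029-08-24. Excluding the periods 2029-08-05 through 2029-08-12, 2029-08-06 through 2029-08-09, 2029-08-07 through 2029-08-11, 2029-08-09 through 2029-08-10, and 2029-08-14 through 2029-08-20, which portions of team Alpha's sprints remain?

First set merges to 2029-07-15 through 2029-07-15, 2029-07-27 through 2029-07-29, 2029-08-01 through 2029-08-07, 2029-08-23 through 2029-08-25.
Second set merges to 2029-08-05 through 2029-08-12, 2029-08-14 through 2029-08-20.
2029-07-15 through 2029-07-15: no B overlap → unchanged.
2029-07-27 through 2029-07-29: no B overlap → unchanged.
2029-08-01 through 2029-08-07 minus B → 2029-08-01 through 2029-08-04.
2029-08-23 through 2029-08-25: no B overlap → unchanged.

2029-07-15 through 2029-07-15, 2029-07-27 through 2029-07-29, 2029-08-01 through 2029-08-04, 2029-08-23 through 2029-08-25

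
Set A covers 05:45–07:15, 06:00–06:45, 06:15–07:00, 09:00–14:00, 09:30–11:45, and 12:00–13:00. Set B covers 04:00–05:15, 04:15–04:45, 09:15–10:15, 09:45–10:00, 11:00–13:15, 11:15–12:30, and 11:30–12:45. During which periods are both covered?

09:15-10:15, 11:00-13:15

First set merges to 05:45-07:15, 09:00-14:00.
Second set merges to 04:00-05:15, 09:15-10:15, 11:00-13:15.
05:45-07:15 falls entirely outside B.
09:00-14:00 overlaps B on 09:15-10:15, 11:00-13:15.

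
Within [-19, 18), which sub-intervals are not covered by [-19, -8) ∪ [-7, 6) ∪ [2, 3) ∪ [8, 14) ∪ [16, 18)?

After merging, the occupied span is [-19, -8), [-7, 6), [8, 14), [16, 18).
Uncovered inside [-19, 18): [-8, -7), [6, 8), [14, 16).

[-8, -7) ∪ [6, 8) ∪ [14, 16)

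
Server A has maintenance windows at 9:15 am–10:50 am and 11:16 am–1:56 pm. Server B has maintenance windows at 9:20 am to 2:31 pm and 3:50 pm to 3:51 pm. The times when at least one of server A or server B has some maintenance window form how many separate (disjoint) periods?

2

A ∪ B = 9:15 am–2:31 pm, 3:50 pm–3:51 pm.
That is 2 disjoint pieces.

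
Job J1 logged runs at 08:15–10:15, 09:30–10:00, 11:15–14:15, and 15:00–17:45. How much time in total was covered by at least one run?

Merged: 08:15-10:15, 11:15-14:15, 15:00-17:45.
Lengths: 2 h + 3 h + 2 h 45 min = 7 h 45 min.

7 h 45 min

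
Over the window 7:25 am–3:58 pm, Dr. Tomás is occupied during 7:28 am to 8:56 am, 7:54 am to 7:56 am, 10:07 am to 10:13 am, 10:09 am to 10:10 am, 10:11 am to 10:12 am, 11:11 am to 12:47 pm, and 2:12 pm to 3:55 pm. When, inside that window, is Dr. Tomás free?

7:25 am–7:28 am, 8:56 am–10:07 am, 10:13 am–11:11 am, 12:47 pm–2:12 pm, 3:55 pm–3:58 pm

Covered (merged): 7:28 am–8:56 am, 10:07 am–10:13 am, 11:11 am–12:47 pm, 2:12 pm–3:55 pm.
Complement within 7:25 am–3:58 pm: 7:25 am–7:28 am, 8:56 am–10:07 am, 10:13 am–11:11 am, 12:47 pm–2:12 pm, 3:55 pm–3:58 pm.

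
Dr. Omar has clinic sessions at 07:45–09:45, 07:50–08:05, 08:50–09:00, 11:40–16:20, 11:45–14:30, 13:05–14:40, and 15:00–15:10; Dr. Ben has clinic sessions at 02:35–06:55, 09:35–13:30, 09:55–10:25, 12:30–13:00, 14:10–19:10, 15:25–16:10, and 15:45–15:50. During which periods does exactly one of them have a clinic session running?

02:35-06:55, 07:45-09:35, 09:45-11:40, 13:30-14:10, 16:20-19:10

Merge the first list: 07:45-09:45, 11:40-16:20.
Merge the second list: 02:35-06:55, 09:35-13:30, 14:10-19:10.
A \ B = 07:45-09:35, 13:30-14:10.
B \ A = 02:35-06:55, 09:45-11:40, 16:20-19:10.
Union of the two gives the symmetric difference.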